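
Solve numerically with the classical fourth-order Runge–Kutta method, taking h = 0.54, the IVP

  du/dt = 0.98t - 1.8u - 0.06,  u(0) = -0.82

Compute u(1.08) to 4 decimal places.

RK4: k1 = f(t_n, u_n); k2 = f(t_n + h/2, u_n + (h/2)·k1); k3 = f(t_n + h/2, u_n + (h/2)·k2); k4 = f(t_n + h, u_n + h·k3); u_{n+1} = u_n + (h/6)·(k1 + 2k2 + 2k3 + k4).
t=0.000000, u=-0.820000:
  k1 = f(0.000000, -0.820000) = 1.416000
  k2 = f(0.270000, -0.437680) = 0.992424
  k3 = f(0.270000, -0.552046) = 1.198282
  k4 = f(0.540000, -0.172928) = 0.780470
  u ← -0.820000 + (0.54/6)·(k1 + 2k2 + 2k3 + k4) = -0.227991
t=0.540000, u=-0.227991:
  k1 = f(0.540000, -0.227991) = 0.879583
  k2 = f(0.810000, 0.009497) = 0.716706
  k3 = f(0.810000, -0.034480) = 0.795864
  k4 = f(1.080000, 0.201776) = 0.635203
  u ← -0.227991 + (0.54/6)·(k1 + 2k2 + 2k3 + k4) = 0.180603
u(1.08) ≈ 0.1806

0.1806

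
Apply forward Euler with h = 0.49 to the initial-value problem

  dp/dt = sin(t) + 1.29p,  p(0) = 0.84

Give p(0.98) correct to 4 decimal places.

Euler: p_{n+1} = p_n + h·f(t_n, p_n).
t=0.000000, p=0.840000: f=1.083600 → p ← 0.840000 + 0.49·1.083600 = 1.370964
t=0.490000, p=1.370964: f=2.239169 → p ← 1.370964 + 0.49·2.239169 = 2.468157
p(0.98) ≈ 2.4682

2.4682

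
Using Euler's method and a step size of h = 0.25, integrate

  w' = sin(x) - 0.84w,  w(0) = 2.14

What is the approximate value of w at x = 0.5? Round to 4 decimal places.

1.3974

Euler: w_{n+1} = w_n + h·f(x_n, w_n).
x=0.000000, w=2.140000: f=-1.797600 → w ← 2.140000 + 0.25·(-1.797600) = 1.690600
x=0.250000, w=1.690600: f=-1.172700 → w ← 1.690600 + 0.25·(-1.172700) = 1.397425
w(0.5) ≈ 1.3974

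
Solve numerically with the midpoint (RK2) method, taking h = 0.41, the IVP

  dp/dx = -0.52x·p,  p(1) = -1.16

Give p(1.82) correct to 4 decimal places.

Midpoint: k1 = f(x_n, p_n); k2 = f(x_n + h/2, p_n + (h/2)·k1); p_{n+1} = p_n + h·k2.
x=1.000000, p=-1.160000:
  k1 = f(1.000000, -1.160000) = 0.603200
  k2 = f(1.205000, -1.036344) = 0.649373
  p ← -1.160000 + 0.41·0.649373 = -0.893757
x=1.410000, p=-0.893757:
  k1 = f(1.410000, -0.893757) = 0.655303
  k2 = f(1.615000, -0.759420) = 0.637761
  p ← -0.893757 + 0.41·0.637761 = -0.632275
p(1.82) ≈ -0.6323

-0.6323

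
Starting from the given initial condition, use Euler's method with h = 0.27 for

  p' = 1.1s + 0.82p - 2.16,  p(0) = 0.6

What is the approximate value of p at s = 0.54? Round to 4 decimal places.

Euler: p_{n+1} = p_n + h·f(s_n, p_n).
s=0.000000, p=0.600000: f=-1.668000 → p ← 0.600000 + 0.27·(-1.668000) = 0.149640
s=0.270000, p=0.149640: f=-1.740295 → p ← 0.149640 + 0.27·(-1.740295) = -0.320240
p(0.54) ≈ -0.3202

-0.3202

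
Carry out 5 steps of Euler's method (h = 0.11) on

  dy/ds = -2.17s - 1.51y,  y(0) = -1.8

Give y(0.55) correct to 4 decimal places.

Euler: y_{n+1} = y_n + h·f(s_n, y_n).
s=0.000000, y=-1.800000: f=2.718000 → y ← -1.800000 + 0.11·2.718000 = -1.501020
s=0.110000, y=-1.501020: f=2.027840 → y ← -1.501020 + 0.11·2.027840 = -1.277958
s=0.220000, y=-1.277958: f=1.452316 → y ← -1.277958 + 0.11·1.452316 = -1.118203
s=0.330000, y=-1.118203: f=0.972386 → y ← -1.118203 + 0.11·0.972386 = -1.011240
s=0.440000, y=-1.011240: f=0.572173 → y ← -1.011240 + 0.11·0.572173 = -0.948301
y(0.55) ≈ -0.9483

-0.9483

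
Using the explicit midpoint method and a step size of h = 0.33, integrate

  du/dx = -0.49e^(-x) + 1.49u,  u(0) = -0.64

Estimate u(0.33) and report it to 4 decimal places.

-1.2089

Midpoint: k1 = f(x_n, u_n); k2 = f(x_n + h/2, u_n + (h/2)·k1); u_{n+1} = u_n + h·k2.
x=0.000000, u=-0.640000:
  k1 = f(0.000000, -0.640000) = -1.443600
  k2 = f(0.165000, -0.878194) = -1.723977
  u ← -0.640000 + 0.33·(-1.723977) = -1.208912
u(0.33) ≈ -1.2089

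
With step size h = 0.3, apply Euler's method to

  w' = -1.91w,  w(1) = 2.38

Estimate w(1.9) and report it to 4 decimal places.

0.1853

Euler: w_{n+1} = w_n + h·f(x_n, w_n).
x=1.000000, w=2.380000: f=-4.545800 → w ← 2.380000 + 0.3·(-4.545800) = 1.016260
x=1.300000, w=1.016260: f=-1.941057 → w ← 1.016260 + 0.3·(-1.941057) = 0.433943
x=1.600000, w=0.433943: f=-0.828831 → w ← 0.433943 + 0.3·(-0.828831) = 0.185294
w(1.9) ≈ 0.1853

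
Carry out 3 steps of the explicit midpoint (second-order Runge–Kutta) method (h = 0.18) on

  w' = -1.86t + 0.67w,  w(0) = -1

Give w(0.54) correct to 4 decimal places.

-1.7371

Midpoint: k1 = f(t_n, w_n); k2 = f(t_n + h/2, w_n + (h/2)·k1); w_{n+1} = w_n + h·k2.
t=0.000000, w=-1.000000:
  k1 = f(0.000000, -1.000000) = -0.670000
  k2 = f(0.090000, -1.060300) = -0.877801
  w ← -1.000000 + 0.18·(-0.877801) = -1.158004
t=0.180000, w=-1.158004:
  k1 = f(0.180000, -1.158004) = -1.110663
  k2 = f(0.270000, -1.257964) = -1.345036
  w ← -1.158004 + 0.18·(-1.345036) = -1.400111
t=0.360000, w=-1.400111:
  k1 = f(0.360000, -1.400111) = -1.607674
  k2 = f(0.450000, -1.544801) = -1.872017
  w ← -1.400111 + 0.18·(-1.872017) = -1.737074
w(0.54) ≈ -1.7371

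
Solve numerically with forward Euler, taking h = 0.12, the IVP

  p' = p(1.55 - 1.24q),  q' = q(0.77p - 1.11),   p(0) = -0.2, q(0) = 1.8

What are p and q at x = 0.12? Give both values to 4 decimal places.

-0.1836, 1.5270

Euler on (p,q): p_{n+1} = p_n + h·p', q_{n+1} = q_n + h·q'.
0.000000: (-0.200000, 1.800000); f=(0.136400, -2.275200) → (-0.183632, 1.526976)
(p(0.12), q(0.12)) ≈ (-0.1836, 1.5270)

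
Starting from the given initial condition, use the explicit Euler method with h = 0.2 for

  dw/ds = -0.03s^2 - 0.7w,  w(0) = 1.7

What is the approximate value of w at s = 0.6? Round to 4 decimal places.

Euler: w_{n+1} = w_n + h·f(s_n, w_n).
s=0.000000, w=1.700000: f=-1.190000 → w ← 1.700000 + 0.2·(-1.190000) = 1.462000
s=0.200000, w=1.462000: f=-1.024600 → w ← 1.462000 + 0.2·(-1.024600) = 1.257080
s=0.400000, w=1.257080: f=-0.884756 → w ← 1.257080 + 0.2·(-0.884756) = 1.080129
w(0.6) ≈ 1.0801

1.0801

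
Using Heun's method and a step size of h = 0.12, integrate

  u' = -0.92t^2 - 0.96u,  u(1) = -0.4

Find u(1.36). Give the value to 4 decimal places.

-0.6847

Heun: k1 = f(t_n, u_n); k2 = f(t_n + h, u_n + h·k1); u_{n+1} = u_n + (h/2)·(k1 + k2).
t=1.000000, u=-0.400000:
  k1 = f(1.000000, -0.400000) = -0.536000
  k2 = f(1.120000, -0.464320) = -0.708301
  u ← -0.400000 + (0.12/2)·(-0.536000 + (-0.708301)) = -0.474658
t=1.120000, u=-0.474658:
  k1 = f(1.120000, -0.474658) = -0.698376
  k2 = f(1.240000, -0.558463) = -0.878467
  u ← -0.474658 + (0.12/2)·(-0.698376 + (-0.878467)) = -0.569269
t=1.240000, u=-0.569269:
  k1 = f(1.240000, -0.569269) = -0.868094
  k2 = f(1.360000, -0.673440) = -1.055130
  u ← -0.569269 + (0.12/2)·(-0.868094 + (-1.055130)) = -0.684662
u(1.36) ≈ -0.6847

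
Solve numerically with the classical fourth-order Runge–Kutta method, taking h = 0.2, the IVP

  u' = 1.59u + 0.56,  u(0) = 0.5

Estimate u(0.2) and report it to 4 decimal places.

0.8190

RK4: k1 = f(s_n, u_n); k2 = f(s_n + h/2, u_n + (h/2)·k1); k3 = f(s_n + h/2, u_n + (h/2)·k2); k4 = f(s_n + h, u_n + h·k3); u_{n+1} = u_n + (h/6)·(k1 + 2k2 + 2k3 + k4).
s=0.000000, u=0.500000:
  k1 = f(0.000000, 0.500000) = 1.355000
  k2 = f(0.100000, 0.635500) = 1.570445
  k3 = f(0.100000, 0.657045) = 1.604701
  k4 = f(0.200000, 0.820940) = 1.865295
  u ← 0.500000 + (0.2/6)·(k1 + 2k2 + 2k3 + k4) = 0.819020
u(0.2) ≈ 0.8190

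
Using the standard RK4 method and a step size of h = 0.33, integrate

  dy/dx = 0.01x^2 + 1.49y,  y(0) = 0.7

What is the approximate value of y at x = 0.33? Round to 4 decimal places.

RK4: k1 = f(x_n, y_n); k2 = f(x_n + h/2, y_n + (h/2)·k1); k3 = f(x_n + h/2, y_n + (h/2)·k2); k4 = f(x_n + h, y_n + h·k3); y_{n+1} = y_n + (h/6)·(k1 + 2k2 + 2k3 + k4).
x=0.000000, y=0.700000:
  k1 = f(0.000000, 0.700000) = 1.043000
  k2 = f(0.165000, 0.872095) = 1.299694
  k3 = f(0.165000, 0.914449) = 1.362802
  k4 = f(0.330000, 1.149725) = 1.714179
  y ← 0.700000 + (0.33/6)·(k1 + 2k2 + 2k3 + k4) = 1.144519
y(0.33) ≈ 1.1445

1.1445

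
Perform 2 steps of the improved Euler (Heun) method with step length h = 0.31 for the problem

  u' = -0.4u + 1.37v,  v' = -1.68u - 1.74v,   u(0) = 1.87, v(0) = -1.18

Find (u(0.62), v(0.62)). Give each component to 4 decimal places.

0.5081, -0.9988

Heun on (u,v): k1 = f(s_n, state_n); k2 = f(s_n + h, state_n + h·k1); state_{n+1} = state_n + (h/2)·(k1 + k2).
0.000000: (1.870000, -1.180000)
  k1 = (-2.364600, -1.088400)
  predictor → (1.136974, -1.517404)
  k2 = (-2.533633, 0.730167)
  → (1.110774, -1.235526)
0.310000: (1.110774, -1.235526)
  k1 = (-2.136980, 0.283715)
  predictor → (0.448310, -1.147574)
  k2 = (-1.751501, 1.243619)
  → (0.508059, -0.998789)
(u(0.62), v(0.62)) ≈ (0.5081, -0.9988)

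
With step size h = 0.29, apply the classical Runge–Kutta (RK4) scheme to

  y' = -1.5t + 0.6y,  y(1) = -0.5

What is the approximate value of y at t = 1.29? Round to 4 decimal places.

-1.1371

RK4: k1 = f(t_n, y_n); k2 = f(t_n + h/2, y_n + (h/2)·k1); k3 = f(t_n + h/2, y_n + (h/2)·k2); k4 = f(t_n + h, y_n + h·k3); y_{n+1} = y_n + (h/6)·(k1 + 2k2 + 2k3 + k4).
t=1.000000, y=-0.500000:
  k1 = f(1.000000, -0.500000) = -1.800000
  k2 = f(1.145000, -0.761000) = -2.174100
  k3 = f(1.145000, -0.815244) = -2.206647
  k4 = f(1.290000, -1.139928) = -2.618957
  y ← -0.500000 + (0.29/6)·(k1 + 2k2 + 2k3 + k4) = -1.137055
y(1.29) ≈ -1.1371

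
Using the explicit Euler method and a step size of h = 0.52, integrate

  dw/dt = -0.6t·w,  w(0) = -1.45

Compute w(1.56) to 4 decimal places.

Euler: w_{n+1} = w_n + h·f(t_n, w_n).
t=0.000000, w=-1.450000: f=0.000000 → w ← -1.450000 + 0.52·0.000000 = -1.450000
t=0.520000, w=-1.450000: f=0.452400 → w ← -1.450000 + 0.52·0.452400 = -1.214752
t=1.040000, w=-1.214752: f=0.758005 → w ← -1.214752 + 0.52·0.758005 = -0.820589
w(1.56) ≈ -0.8206

-0.8206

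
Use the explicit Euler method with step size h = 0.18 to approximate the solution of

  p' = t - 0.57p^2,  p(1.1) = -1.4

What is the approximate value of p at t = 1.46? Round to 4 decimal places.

-1.3747

Euler: p_{n+1} = p_n + h·f(t_n, p_n).
t=1.100000, p=-1.400000: f=-0.017200 → p ← -1.400000 + 0.18·(-0.017200) = -1.403096
t=1.280000, p=-1.403096: f=0.157853 → p ← -1.403096 + 0.18·0.157853 = -1.374682
p(1.46) ≈ -1.3747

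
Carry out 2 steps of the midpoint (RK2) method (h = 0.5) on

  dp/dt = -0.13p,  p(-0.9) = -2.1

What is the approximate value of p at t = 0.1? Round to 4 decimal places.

-1.8442

Midpoint: k1 = f(t_n, p_n); k2 = f(t_n + h/2, p_n + (h/2)·k1); p_{n+1} = p_n + h·k2.
t=-0.900000, p=-2.100000:
  k1 = f(-0.900000, -2.100000) = 0.273000
  k2 = f(-0.650000, -2.031750) = 0.264128
  p ← -2.100000 + 0.5·0.264128 = -1.967936
t=-0.400000, p=-1.967936:
  k1 = f(-0.400000, -1.967936) = 0.255832
  k2 = f(-0.150000, -1.903978) = 0.247517
  p ← -1.967936 + 0.5·0.247517 = -1.844178
p(0.1) ≈ -1.8442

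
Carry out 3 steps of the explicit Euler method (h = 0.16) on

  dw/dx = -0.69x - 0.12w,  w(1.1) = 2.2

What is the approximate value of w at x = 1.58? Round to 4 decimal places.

1.6657

Euler: w_{n+1} = w_n + h·f(x_n, w_n).
x=1.100000, w=2.200000: f=-1.023000 → w ← 2.200000 + 0.16·(-1.023000) = 2.036320
x=1.260000, w=2.036320: f=-1.113758 → w ← 2.036320 + 0.16·(-1.113758) = 1.858119
x=1.420000, w=1.858119: f=-1.202774 → w ← 1.858119 + 0.16·(-1.202774) = 1.665675
w(1.58) ≈ 1.6657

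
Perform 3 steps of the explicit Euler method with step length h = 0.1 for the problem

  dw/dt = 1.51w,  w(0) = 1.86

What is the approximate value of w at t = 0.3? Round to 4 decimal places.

Euler: w_{n+1} = w_n + h·f(t_n, w_n).
t=0.000000, w=1.860000: f=2.808600 → w ← 1.860000 + 0.1·2.808600 = 2.140860
t=0.100000, w=2.140860: f=3.232699 → w ← 2.140860 + 0.1·3.232699 = 2.464130
t=0.200000, w=2.464130: f=3.720836 → w ← 2.464130 + 0.1·3.720836 = 2.836213
w(0.3) ≈ 2.8362

2.8362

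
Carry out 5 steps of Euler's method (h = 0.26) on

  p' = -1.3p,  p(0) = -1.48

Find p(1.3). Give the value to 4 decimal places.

-0.1882

Euler: p_{n+1} = p_n + h·f(x_n, p_n).
x=0.000000, p=-1.480000: f=1.924000 → p ← -1.480000 + 0.26·1.924000 = -0.979760
x=0.260000, p=-0.979760: f=1.273688 → p ← -0.979760 + 0.26·1.273688 = -0.648601
x=0.520000, p=-0.648601: f=0.843181 → p ← -0.648601 + 0.26·0.843181 = -0.429374
x=0.780000, p=-0.429374: f=0.558186 → p ← -0.429374 + 0.26·0.558186 = -0.284246
x=1.040000, p=-0.284246: f=0.369519 → p ← -0.284246 + 0.26·0.369519 = -0.188171
p(1.3) ≈ -0.1882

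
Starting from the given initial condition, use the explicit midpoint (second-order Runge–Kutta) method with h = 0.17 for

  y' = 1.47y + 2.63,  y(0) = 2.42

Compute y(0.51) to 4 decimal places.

7.0613

Midpoint: k1 = f(t_n, y_n); k2 = f(t_n + h/2, y_n + (h/2)·k1); y_{n+1} = y_n + h·k2.
t=0.000000, y=2.420000:
  k1 = f(0.000000, 2.420000) = 6.187400
  k2 = f(0.085000, 2.945929) = 6.960516
  y ← 2.420000 + 0.17·6.960516 = 3.603288
t=0.170000, y=3.603288:
  k1 = f(0.170000, 3.603288) = 7.926833
  k2 = f(0.255000, 4.277068) = 8.917291
  y ← 3.603288 + 0.17·8.917291 = 5.119227
t=0.340000, y=5.119227:
  k1 = f(0.340000, 5.119227) = 10.155264
  k2 = f(0.425000, 5.982424) = 11.424164
  y ← 5.119227 + 0.17·11.424164 = 7.061335
y(0.51) ≈ 7.0613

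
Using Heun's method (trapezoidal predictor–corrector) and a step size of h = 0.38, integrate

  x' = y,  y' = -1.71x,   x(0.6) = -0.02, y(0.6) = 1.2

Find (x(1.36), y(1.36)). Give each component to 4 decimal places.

Heun on (x,y): k1 = f(t_n, state_n); k2 = f(t_n + h, state_n + h·k1); state_{n+1} = state_n + (h/2)·(k1 + k2).
0.600000: (-0.020000, 1.200000)
  k1 = (1.200000, 0.034200)
  predictor → (0.436000, 1.212996)
  k2 = (1.212996, -0.745560)
  → (0.438469, 1.064842)
0.980000: (0.438469, 1.064842)
  k1 = (1.064842, -0.749782)
  predictor → (0.843109, 0.779924)
  k2 = (0.779924, -1.441716)
  → (0.788975, 0.648457)
(x(1.36), y(1.36)) ≈ (0.7890, 0.6485)

0.7890, 0.6485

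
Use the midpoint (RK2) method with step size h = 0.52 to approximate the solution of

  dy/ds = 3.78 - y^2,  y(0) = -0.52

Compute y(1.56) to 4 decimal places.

1.6074

Midpoint: k1 = f(s_n, y_n); k2 = f(s_n + h/2, y_n + (h/2)·k1); y_{n+1} = y_n + h·k2.
s=0.000000, y=-0.520000:
  k1 = f(0.000000, -0.520000) = 3.509600
  k2 = f(0.260000, 0.392496) = 3.625947
  y ← -0.520000 + 0.52·3.625947 = 1.365492
s=0.520000, y=1.365492:
  k1 = f(0.520000, 1.365492) = 1.915431
  k2 = f(0.780000, 1.863504) = 0.307352
  y ← 1.365492 + 0.52·0.307352 = 1.525315
s=1.040000, y=1.525315:
  k1 = f(1.040000, 1.525315) = 1.453413
  k2 = f(1.300000, 1.903203) = 0.157819
  y ← 1.525315 + 0.52·0.157819 = 1.607381
y(1.56) ≈ 1.6074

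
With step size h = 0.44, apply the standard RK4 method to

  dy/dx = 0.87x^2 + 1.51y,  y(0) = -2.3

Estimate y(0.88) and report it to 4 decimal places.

RK4: k1 = f(x_n, y_n); k2 = f(x_n + h/2, y_n + (h/2)·k1); k3 = f(x_n + h/2, y_n + (h/2)·k2); k4 = f(x_n + h, y_n + h·k3); y_{n+1} = y_n + (h/6)·(k1 + 2k2 + 2k3 + k4).
x=0.000000, y=-2.300000:
  k1 = f(0.000000, -2.300000) = -3.473000
  k2 = f(0.220000, -3.064060) = -4.584623
  k3 = f(0.220000, -3.308617) = -4.953904
  k4 = f(0.440000, -4.479718) = -6.595942
  y ← -2.300000 + (0.44/6)·(k1 + 2k2 + 2k3 + k4) = -4.437373
x=0.440000, y=-4.437373:
  k1 = f(0.440000, -4.437373) = -6.532001
  k2 = f(0.660000, -5.874413) = -8.491392
  k3 = f(0.660000, -6.305479) = -9.142301
  k4 = f(0.880000, -8.459986) = -12.100850
  y ← -4.437373 + (0.44/6)·(k1 + 2k2 + 2k3 + k4) = -8.390057
y(0.88) ≈ -8.3901

-8.3901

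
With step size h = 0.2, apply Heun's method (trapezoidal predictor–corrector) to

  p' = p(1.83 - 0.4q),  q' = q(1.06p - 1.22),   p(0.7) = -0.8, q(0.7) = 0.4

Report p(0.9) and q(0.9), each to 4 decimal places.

-1.1189, 0.2621

Heun on (p,q): k1 = f(t_n, state_n); k2 = f(t_n + h, state_n + h·k1); state_{n+1} = state_n + (h/2)·(k1 + k2).
0.700000: (-0.800000, 0.400000)
  k1 = (-1.336000, -0.827200)
  predictor → (-1.067200, 0.234560)
  k2 = (-1.852847, -0.551505)
  → (-1.118885, 0.262130)
(p(0.9), q(0.9)) ≈ (-1.1189, 0.2621)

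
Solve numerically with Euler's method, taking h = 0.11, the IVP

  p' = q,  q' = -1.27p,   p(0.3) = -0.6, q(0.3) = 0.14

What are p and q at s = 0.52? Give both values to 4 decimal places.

Euler on (p,q): p_{n+1} = p_n + h·p', q_{n+1} = q_n + h·q'.
0.300000: (-0.600000, 0.140000); f=(0.140000, 0.762000) → (-0.584600, 0.223820)
0.410000: (-0.584600, 0.223820); f=(0.223820, 0.742442) → (-0.559980, 0.305489)
(p(0.52), q(0.52)) ≈ (-0.5600, 0.3055)

-0.5600, 0.3055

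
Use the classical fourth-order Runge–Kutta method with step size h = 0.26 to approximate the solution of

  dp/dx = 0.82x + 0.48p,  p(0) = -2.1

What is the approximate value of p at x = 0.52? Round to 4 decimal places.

RK4: k1 = f(x_n, p_n); k2 = f(x_n + h/2, p_n + (h/2)·k1); k3 = f(x_n + h/2, p_n + (h/2)·k2); k4 = f(x_n + h, p_n + h·k3); p_{n+1} = p_n + (h/6)·(k1 + 2k2 + 2k3 + k4).
x=0.000000, p=-2.100000:
  k1 = f(0.000000, -2.100000) = -1.008000
  k2 = f(0.130000, -2.231040) = -0.964299
  k3 = f(0.130000, -2.225359) = -0.961572
  k4 = f(0.260000, -2.350009) = -0.914804
  p ← -2.100000 + (0.26/6)·(k1 + 2k2 + 2k3 + k4) = -2.350230
x=0.260000, p=-2.350230:
  k1 = f(0.260000, -2.350230) = -0.914911
  k2 = f(0.390000, -2.469169) = -0.865401
  k3 = f(0.390000, -2.462733) = -0.862312
  k4 = f(0.520000, -2.574431) = -0.809327
  p ← -2.350230 + (0.26/6)·(k1 + 2k2 + 2k3 + k4) = -2.574682
p(0.52) ≈ -2.5747

-2.5747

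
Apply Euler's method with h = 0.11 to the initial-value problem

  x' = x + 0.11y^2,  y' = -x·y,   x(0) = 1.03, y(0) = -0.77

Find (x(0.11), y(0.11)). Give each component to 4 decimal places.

Euler on (x,y): x_{n+1} = x_n + h·x', y_{n+1} = y_n + h·y'.
0.000000: (1.030000, -0.770000); f=(1.095219, 0.793100) → (1.150474, -0.682759)
(x(0.11), y(0.11)) ≈ (1.1505, -0.6828)

1.1505, -0.6828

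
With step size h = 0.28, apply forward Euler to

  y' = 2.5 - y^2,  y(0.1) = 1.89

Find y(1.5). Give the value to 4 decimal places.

Euler: y_{n+1} = y_n + h·f(t_n, y_n).
t=0.100000, y=1.890000: f=-1.072100 → y ← 1.890000 + 0.28·(-1.072100) = 1.589812
t=0.380000, y=1.589812: f=-0.027502 → y ← 1.589812 + 0.28·(-0.027502) = 1.582111
t=0.660000, y=1.582111: f=-0.003076 → y ← 1.582111 + 0.28·(-0.003076) = 1.581250
t=0.940000, y=1.581250: f=-0.000352 → y ← 1.581250 + 0.28·(-0.000352) = 1.581152
t=1.220000, y=1.581152: f=-0.000040 → y ← 1.581152 + 0.28·(-0.000040) = 1.581140
y(1.5) ≈ 1.5811

1.5811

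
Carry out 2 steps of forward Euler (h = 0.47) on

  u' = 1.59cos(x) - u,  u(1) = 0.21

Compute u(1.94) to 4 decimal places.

0.3482

Euler: u_{n+1} = u_n + h·f(x_n, u_n).
x=1.000000, u=0.210000: f=0.649081 → u ← 0.210000 + 0.47·0.649081 = 0.515068
x=1.470000, u=0.515068: f=-0.355073 → u ← 0.515068 + 0.47·(-0.355073) = 0.348184
u(1.94) ≈ 0.3482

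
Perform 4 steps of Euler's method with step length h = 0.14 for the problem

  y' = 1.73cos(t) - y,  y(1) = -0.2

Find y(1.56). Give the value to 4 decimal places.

Euler: y_{n+1} = y_n + h·f(t_n, y_n).
t=1.000000, y=-0.200000: f=1.134723 → y ← -0.200000 + 0.14·1.134723 = -0.041139
t=1.140000, y=-0.041139: f=0.763577 → y ← -0.041139 + 0.14·0.763577 = 0.065762
t=1.280000, y=0.065762: f=0.430255 → y ← 0.065762 + 0.14·0.430255 = 0.125998
t=1.420000, y=0.125998: f=0.133892 → y ← 0.125998 + 0.14·0.133892 = 0.144743
y(1.56) ≈ 0.1447

0.1447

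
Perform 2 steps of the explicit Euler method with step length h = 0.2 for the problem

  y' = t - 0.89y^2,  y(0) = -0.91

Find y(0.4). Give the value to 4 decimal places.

Euler: y_{n+1} = y_n + h·f(t_n, y_n).
t=0.000000, y=-0.910000: f=-0.737009 → y ← -0.910000 + 0.2·(-0.737009) = -1.057402
t=0.200000, y=-1.057402: f=-0.795108 → y ← -1.057402 + 0.2·(-0.795108) = -1.216423
y(0.4) ≈ -1.2164

-1.2164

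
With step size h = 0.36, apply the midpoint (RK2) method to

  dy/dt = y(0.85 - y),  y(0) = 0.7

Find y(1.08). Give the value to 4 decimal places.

Midpoint: k1 = f(t_n, y_n); k2 = f(t_n + h/2, y_n + (h/2)·k1); y_{n+1} = y_n + h·k2.
t=0.000000, y=0.700000:
  k1 = f(0.000000, 0.700000) = 0.105000
  k2 = f(0.180000, 0.718900) = 0.094248
  y ← 0.700000 + 0.36·0.094248 = 0.733929
t=0.360000, y=0.733929:
  k1 = f(0.360000, 0.733929) = 0.085188
  k2 = f(0.540000, 0.749263) = 0.075479
  y ← 0.733929 + 0.36·0.075479 = 0.761101
t=0.720000, y=0.761101:
  k1 = f(0.720000, 0.761101) = 0.067661
  k2 = f(0.900000, 0.773280) = 0.059326
  y ← 0.761101 + 0.36·0.059326 = 0.782459
y(1.08) ≈ 0.7825

0.7825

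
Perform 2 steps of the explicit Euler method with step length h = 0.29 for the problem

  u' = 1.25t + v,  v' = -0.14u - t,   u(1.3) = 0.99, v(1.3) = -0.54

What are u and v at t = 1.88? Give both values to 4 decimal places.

Euler on (u,v): u_{n+1} = u_n + h·u', v_{n+1} = v_n + h·v'.
1.300000: (0.990000, -0.540000); f=(1.085000, -1.438600) → (1.304650, -0.957194)
1.590000: (1.304650, -0.957194); f=(1.030306, -1.772651) → (1.603439, -1.471263)
(u(1.88), v(1.88)) ≈ (1.6034, -1.4713)

1.6034, -1.4713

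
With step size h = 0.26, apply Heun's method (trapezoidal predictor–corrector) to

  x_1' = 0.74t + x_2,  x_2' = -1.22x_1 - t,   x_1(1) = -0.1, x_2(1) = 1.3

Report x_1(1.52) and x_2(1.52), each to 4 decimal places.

0.8810, 0.3796

Heun on (x_1,x_2): k1 = f(t_n, state_n); k2 = f(t_n + h, state_n + h·k1); state_{n+1} = state_n + (h/2)·(k1 + k2).
1.000000: (-0.100000, 1.300000)
  k1 = (2.040000, -0.878000)
  predictor → (0.430400, 1.071720)
  k2 = (2.004120, -1.785088)
  → (0.425736, 0.953799)
1.260000: (0.425736, 0.953799)
  k1 = (1.886199, -1.779397)
  predictor → (0.916147, 0.491155)
  k2 = (1.615955, -2.637700)
  → (0.881016, 0.379576)
(x_1(1.52), x_2(1.52)) ≈ (0.8810, 0.3796)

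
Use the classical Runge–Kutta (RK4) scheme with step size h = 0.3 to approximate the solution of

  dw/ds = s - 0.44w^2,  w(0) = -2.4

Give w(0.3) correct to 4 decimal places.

RK4: k1 = f(s_n, w_n); k2 = f(s_n + h/2, w_n + (h/2)·k1); k3 = f(s_n + h/2, w_n + (h/2)·k2); k4 = f(s_n + h, w_n + h·k3); w_{n+1} = w_n + (h/6)·(k1 + 2k2 + 2k3 + k4).
s=0.000000, w=-2.400000:
  k1 = f(0.000000, -2.400000) = -2.534400
  k2 = f(0.150000, -2.780160) = -3.250887
  k3 = f(0.150000, -2.887633) = -3.518907
  k4 = f(0.300000, -3.455672) = -4.954335
  w ← -2.400000 + (0.3/6)·(k1 + 2k2 + 2k3 + k4) = -3.451416
w(0.3) ≈ -3.4514

-3.4514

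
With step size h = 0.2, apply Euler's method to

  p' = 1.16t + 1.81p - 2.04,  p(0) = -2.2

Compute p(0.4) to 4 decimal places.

-4.9984

Euler: p_{n+1} = p_n + h·f(t_n, p_n).
t=0.000000, p=-2.200000: f=-6.022000 → p ← -2.200000 + 0.2·(-6.022000) = -3.404400
t=0.200000, p=-3.404400: f=-7.969964 → p ← -3.404400 + 0.2·(-7.969964) = -4.998393
p(0.4) ≈ -4.9984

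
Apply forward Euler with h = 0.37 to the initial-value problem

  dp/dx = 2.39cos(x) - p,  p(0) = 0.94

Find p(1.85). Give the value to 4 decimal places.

Euler: p_{n+1} = p_n + h·f(x_n, p_n).
x=0.000000, p=0.940000: f=1.450000 → p ← 0.940000 + 0.37·1.450000 = 1.476500
x=0.370000, p=1.476500: f=0.751762 → p ← 1.476500 + 0.37·0.751762 = 1.754652
x=0.740000, p=1.754652: f=0.010288 → p ← 1.754652 + 0.37·0.010288 = 1.758459
x=1.110000, p=1.758459: f=-0.695718 → p ← 1.758459 + 0.37·(-0.695718) = 1.501043
x=1.480000, p=1.501043: f=-1.284338 → p ← 1.501043 + 0.37·(-1.284338) = 1.025838
p(1.85) ≈ 1.0258

1.0258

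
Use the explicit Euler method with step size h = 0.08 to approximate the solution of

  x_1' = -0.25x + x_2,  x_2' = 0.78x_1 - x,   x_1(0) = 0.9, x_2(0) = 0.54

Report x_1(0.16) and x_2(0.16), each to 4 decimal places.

Euler on (x_1,x_2): x_1_{n+1} = x_1_n + h·x_1', x_2_{n+1} = x_2_n + h·x_2'.
0.000000: (0.900000, 0.540000); f=(0.540000, 0.702000) → (0.943200, 0.596160)
0.080000: (0.943200, 0.596160); f=(0.576160, 0.655696) → (0.989293, 0.648616)
(x_1(0.16), x_2(0.16)) ≈ (0.9893, 0.6486)

0.9893, 0.6486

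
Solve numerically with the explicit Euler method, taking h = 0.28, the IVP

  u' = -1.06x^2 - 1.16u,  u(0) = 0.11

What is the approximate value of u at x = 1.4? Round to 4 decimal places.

-0.5479

Euler: u_{n+1} = u_n + h·f(x_n, u_n).
x=0.000000, u=0.110000: f=-0.127600 → u ← 0.110000 + 0.28·(-0.127600) = 0.074272
x=0.280000, u=0.074272: f=-0.169260 → u ← 0.074272 + 0.28·(-0.169260) = 0.026879
x=0.560000, u=0.026879: f=-0.363596 → u ← 0.026879 + 0.28·(-0.363596) = -0.074928
x=0.840000, u=-0.074928: f=-0.661020 → u ← -0.074928 + 0.28·(-0.661020) = -0.260013
x=1.120000, u=-0.260013: f=-1.028049 → u ← -0.260013 + 0.28·(-1.028049) = -0.547867
u(1.4) ≈ -0.5479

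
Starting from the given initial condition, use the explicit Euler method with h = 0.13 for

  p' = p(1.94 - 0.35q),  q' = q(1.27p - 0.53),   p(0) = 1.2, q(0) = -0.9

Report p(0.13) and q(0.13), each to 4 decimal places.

1.5518, -1.0163

Euler on (p,q): p_{n+1} = p_n + h·p', q_{n+1} = q_n + h·q'.
0.000000: (1.200000, -0.900000); f=(2.706000, -0.894600) → (1.551780, -1.016298)
(p(0.13), q(0.13)) ≈ (1.5518, -1.0163)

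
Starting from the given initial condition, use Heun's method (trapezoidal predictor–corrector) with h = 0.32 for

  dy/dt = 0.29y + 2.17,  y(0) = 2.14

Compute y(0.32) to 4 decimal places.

Heun: k1 = f(t_n, y_n); k2 = f(t_n + h, y_n + h·k1); y_{n+1} = y_n + (h/2)·(k1 + k2).
t=0.000000, y=2.140000:
  k1 = f(0.000000, 2.140000) = 2.790600
  k2 = f(0.320000, 3.032992) = 3.049568
  y ← 2.140000 + (0.32/2)·(2.790600 + 3.049568) = 3.074427
y(0.32) ≈ 3.0744

3.0744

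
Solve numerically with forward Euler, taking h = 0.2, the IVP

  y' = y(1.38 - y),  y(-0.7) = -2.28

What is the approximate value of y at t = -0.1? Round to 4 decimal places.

-23.7190

Euler: y_{n+1} = y_n + h·f(t_n, y_n).
t=-0.700000, y=-2.280000: f=-8.344800 → y ← -2.280000 + 0.2·(-8.344800) = -3.948960
t=-0.500000, y=-3.948960: f=-21.043850 → y ← -3.948960 + 0.2·(-21.043850) = -8.157730
t=-0.300000, y=-8.157730: f=-77.806226 → y ← -8.157730 + 0.2·(-77.806226) = -23.718975
y(-0.1) ≈ -23.7190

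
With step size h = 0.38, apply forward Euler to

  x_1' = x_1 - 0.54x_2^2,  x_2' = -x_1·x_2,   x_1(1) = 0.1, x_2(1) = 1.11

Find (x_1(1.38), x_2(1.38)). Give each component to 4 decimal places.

Euler on (x_1,x_2): x_1_{n+1} = x_1_n + h·x_1', x_2_{n+1} = x_2_n + h·x_2'.
1.000000: (0.100000, 1.110000); f=(-0.565334, -0.111000) → (-0.114827, 1.067820)
(x_1(1.38), x_2(1.38)) ≈ (-0.1148, 1.0678)

-0.1148, 1.0678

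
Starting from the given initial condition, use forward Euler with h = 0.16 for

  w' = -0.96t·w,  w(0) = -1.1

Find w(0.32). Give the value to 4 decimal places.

-1.0730

Euler: w_{n+1} = w_n + h·f(t_n, w_n).
t=0.000000, w=-1.100000: f=0.000000 → w ← -1.100000 + 0.16·0.000000 = -1.100000
t=0.160000, w=-1.100000: f=0.168960 → w ← -1.100000 + 0.16·0.168960 = -1.072966
w(0.32) ≈ -1.0730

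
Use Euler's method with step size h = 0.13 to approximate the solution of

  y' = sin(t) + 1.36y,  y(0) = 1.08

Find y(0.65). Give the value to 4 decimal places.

2.6340

Euler: y_{n+1} = y_n + h·f(t_n, y_n).
t=0.000000, y=1.080000: f=1.468800 → y ← 1.080000 + 0.13·1.468800 = 1.270944
t=0.130000, y=1.270944: f=1.858118 → y ← 1.270944 + 0.13·1.858118 = 1.512499
t=0.260000, y=1.512499: f=2.314080 → y ← 1.512499 + 0.13·2.314080 = 1.813330
t=0.390000, y=1.813330: f=2.846317 → y ← 1.813330 + 0.13·2.846317 = 2.183351
t=0.520000, y=2.183351: f=3.466237 → y ← 2.183351 + 0.13·3.466237 = 2.633962
y(0.65) ≈ 2.6340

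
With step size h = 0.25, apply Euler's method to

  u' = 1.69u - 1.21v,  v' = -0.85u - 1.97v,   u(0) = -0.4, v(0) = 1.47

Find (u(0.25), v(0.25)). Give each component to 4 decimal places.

-1.0137, 0.8310

Euler on (u,v): u_{n+1} = u_n + h·u', v_{n+1} = v_n + h·v'.
0.000000: (-0.400000, 1.470000); f=(-2.454700, -2.555900) → (-1.013675, 0.831025)
(u(0.25), v(0.25)) ≈ (-1.0137, 0.8310)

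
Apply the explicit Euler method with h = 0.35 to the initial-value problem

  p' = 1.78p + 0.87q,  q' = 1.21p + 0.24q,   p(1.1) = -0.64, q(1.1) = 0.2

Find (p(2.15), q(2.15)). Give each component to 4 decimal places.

-2.7465, -1.1917

Euler on (p,q): p_{n+1} = p_n + h·p', q_{n+1} = q_n + h·q'.
1.100000: (-0.640000, 0.200000); f=(-0.965200, -0.726400) → (-0.977820, -0.054240)
1.450000: (-0.977820, -0.054240); f=(-1.787708, -1.196180) → (-1.603518, -0.472903)
1.800000: (-1.603518, -0.472903); f=(-3.265687, -2.053753) → (-2.746509, -1.191717)
(p(2.15), q(2.15)) ≈ (-2.7465, -1.1917)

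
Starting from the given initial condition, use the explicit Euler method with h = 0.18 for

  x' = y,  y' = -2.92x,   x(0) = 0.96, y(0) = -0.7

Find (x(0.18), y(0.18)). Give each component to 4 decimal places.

0.8340, -1.2046

Euler on (x,y): x_{n+1} = x_n + h·x', y_{n+1} = y_n + h·y'.
0.000000: (0.960000, -0.700000); f=(-0.700000, -2.803200) → (0.834000, -1.204576)
(x(0.18), y(0.18)) ≈ (0.8340, -1.2046)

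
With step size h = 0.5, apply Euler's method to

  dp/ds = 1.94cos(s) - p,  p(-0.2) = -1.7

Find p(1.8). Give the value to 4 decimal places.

Euler: p_{n+1} = p_n + h·f(s_n, p_n).
s=-0.200000, p=-1.700000: f=3.601329 → p ← -1.700000 + 0.5·3.601329 = 0.100665
s=0.300000, p=0.100665: f=1.752688 → p ← 0.100665 + 0.5·1.752688 = 0.977009
s=0.800000, p=0.977009: f=0.374602 → p ← 0.977009 + 0.5·0.374602 = 1.164310
s=1.300000, p=1.164310: f=-0.645362 → p ← 1.164310 + 0.5·(-0.645362) = 0.841629
p(1.8) ≈ 0.8416

0.8416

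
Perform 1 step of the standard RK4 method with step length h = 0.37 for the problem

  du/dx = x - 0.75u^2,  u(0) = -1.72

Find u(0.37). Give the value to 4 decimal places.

RK4: k1 = f(x_n, u_n); k2 = f(x_n + h/2, u_n + (h/2)·k1); k3 = f(x_n + h/2, u_n + (h/2)·k2); k4 = f(x_n + h, u_n + h·k3); u_{n+1} = u_n + (h/6)·(k1 + 2k2 + 2k3 + k4).
x=0.000000, u=-1.720000:
  k1 = f(0.000000, -1.720000) = -2.218800
  k2 = f(0.185000, -2.130478) = -3.219202
  k3 = f(0.185000, -2.315552) = -3.836337
  k4 = f(0.370000, -3.139445) = -7.022085
  u ← -1.720000 + (0.37/6)·(k1 + 2k2 + 2k3 + k4) = -3.160038
u(0.37) ≈ -3.1600

-3.1600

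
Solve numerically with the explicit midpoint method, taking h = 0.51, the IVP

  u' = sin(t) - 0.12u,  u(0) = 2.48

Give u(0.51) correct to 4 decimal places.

Midpoint: k1 = f(t_n, u_n); k2 = f(t_n + h/2, u_n + (h/2)·k1); u_{n+1} = u_n + h·k2.
t=0.000000, u=2.480000:
  k1 = f(0.000000, 2.480000) = -0.297600
  k2 = f(0.255000, 2.404112) = -0.036248
  u ← 2.480000 + 0.51·(-0.036248) = 2.461514
u(0.51) ≈ 2.4615

2.4615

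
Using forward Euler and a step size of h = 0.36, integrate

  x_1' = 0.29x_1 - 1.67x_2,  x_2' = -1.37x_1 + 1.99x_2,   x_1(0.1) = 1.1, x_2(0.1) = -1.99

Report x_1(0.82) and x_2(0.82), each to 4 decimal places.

5.0426, -7.9830

Euler on (x_1,x_2): x_1_{n+1} = x_1_n + h·x_1', x_2_{n+1} = x_2_n + h·x_2'.
0.100000: (1.100000, -1.990000); f=(3.642300, -5.467100) → (2.411228, -3.958156)
0.460000: (2.411228, -3.958156); f=(7.309377, -11.180113) → (5.042604, -7.982997)
(x_1(0.82), x_2(0.82)) ≈ (5.0426, -7.9830)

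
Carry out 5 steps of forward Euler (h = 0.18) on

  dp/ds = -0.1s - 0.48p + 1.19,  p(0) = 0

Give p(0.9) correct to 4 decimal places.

0.8715

Euler: p_{n+1} = p_n + h·f(s_n, p_n).
s=0.000000, p=0.000000: f=1.190000 → p ← 0.000000 + 0.18·1.190000 = 0.214200
s=0.180000, p=0.214200: f=1.069184 → p ← 0.214200 + 0.18·1.069184 = 0.406653
s=0.360000, p=0.406653: f=0.958807 → p ← 0.406653 + 0.18·0.958807 = 0.579238
s=0.540000, p=0.579238: f=0.857966 → p ← 0.579238 + 0.18·0.857966 = 0.733672
s=0.720000, p=0.733672: f=0.765837 → p ← 0.733672 + 0.18·0.765837 = 0.871523
p(0.9) ≈ 0.8715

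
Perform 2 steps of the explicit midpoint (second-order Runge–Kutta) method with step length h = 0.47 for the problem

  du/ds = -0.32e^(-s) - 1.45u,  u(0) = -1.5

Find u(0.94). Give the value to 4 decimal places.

-0.5345

Midpoint: k1 = f(s_n, u_n); k2 = f(s_n + h/2, u_n + (h/2)·k1); u_{n+1} = u_n + h·k2.
s=0.000000, u=-1.500000:
  k1 = f(0.000000, -1.500000) = 1.855000
  k2 = f(0.235000, -1.064075) = 1.289926
  u ← -1.500000 + 0.47·1.289926 = -0.893735
s=0.470000, u=-0.893735:
  k1 = f(0.470000, -0.893735) = 1.095915
  k2 = f(0.705000, -0.636195) = 0.764368
  u ← -0.893735 + 0.47·0.764368 = -0.534482
u(0.94) ≈ -0.5345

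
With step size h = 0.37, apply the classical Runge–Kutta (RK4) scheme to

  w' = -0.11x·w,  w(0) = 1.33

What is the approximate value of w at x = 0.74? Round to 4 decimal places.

RK4: k1 = f(x_n, w_n); k2 = f(x_n + h/2, w_n + (h/2)·k1); k3 = f(x_n + h/2, w_n + (h/2)·k2); k4 = f(x_n + h, w_n + h·k3); w_{n+1} = w_n + (h/6)·(k1 + 2k2 + 2k3 + k4).
x=0.000000, w=1.330000:
  k1 = f(0.000000, 1.330000) = 0.000000
  k2 = f(0.185000, 1.330000) = -0.027066
  k3 = f(0.185000, 1.324993) = -0.026964
  k4 = f(0.370000, 1.320023) = -0.053725
  w ← 1.330000 + (0.37/6)·(k1 + 2k2 + 2k3 + k4) = 1.320023
x=0.370000, w=1.320023:
  k1 = f(0.370000, 1.320023) = -0.053725
  k2 = f(0.555000, 1.310084) = -0.079981
  k3 = f(0.555000, 1.305227) = -0.079684
  k4 = f(0.740000, 1.290540) = -0.105050
  w ← 1.320023 + (0.37/6)·(k1 + 2k2 + 2k3 + k4) = 1.290540
w(0.74) ≈ 1.2905

1.2905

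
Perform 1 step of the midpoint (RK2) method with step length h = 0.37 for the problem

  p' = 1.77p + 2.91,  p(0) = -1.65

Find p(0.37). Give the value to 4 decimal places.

Midpoint: k1 = f(s_n, p_n); k2 = f(s_n + h/2, p_n + (h/2)·k1); p_{n+1} = p_n + h·k2.
s=0.000000, p=-1.650000:
  k1 = f(0.000000, -1.650000) = -0.010500
  k2 = f(0.185000, -1.651942) = -0.013938
  p ← -1.650000 + 0.37·(-0.013938) = -1.655157
p(0.37) ≈ -1.6552

-1.6552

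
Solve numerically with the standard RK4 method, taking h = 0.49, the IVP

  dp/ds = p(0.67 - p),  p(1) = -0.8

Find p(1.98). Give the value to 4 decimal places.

-39.0800

RK4: k1 = f(s_n, p_n); k2 = f(s_n + h/2, p_n + (h/2)·k1); k3 = f(s_n + h/2, p_n + (h/2)·k2); k4 = f(s_n + h, p_n + h·k3); p_{n+1} = p_n + (h/6)·(k1 + 2k2 + 2k3 + k4).
s=1.000000, p=-0.800000:
  k1 = f(1.000000, -0.800000) = -1.176000
  k2 = f(1.245000, -1.088120) = -1.913046
  k3 = f(1.245000, -1.268696) = -2.459616
  k4 = f(1.490000, -2.005212) = -5.364367
  p ← -0.800000 + (0.49/6)·(k1 + 2k2 + 2k3 + k4) = -2.048331
s=1.490000, p=-2.048331:
  k1 = f(1.490000, -2.048331) = -5.568044
  k2 = f(1.735000, -3.412502) = -13.931547
  k3 = f(1.735000, -5.461561) = -33.487889
  k4 = f(1.980000, -18.457397) = -353.041966
  p ← -2.048331 + (0.49/6)·(k1 + 2k2 + 2k3 + k4) = -39.079990
p(1.98) ≈ -39.0800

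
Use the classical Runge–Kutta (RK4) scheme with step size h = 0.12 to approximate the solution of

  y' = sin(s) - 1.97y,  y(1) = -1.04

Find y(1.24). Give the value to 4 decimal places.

-0.4757

RK4: k1 = f(s_n, y_n); k2 = f(s_n + h/2, y_n + (h/2)·k1); k3 = f(s_n + h/2, y_n + (h/2)·k2); k4 = f(s_n + h, y_n + h·k3); y_{n+1} = y_n + (h/6)·(k1 + 2k2 + 2k3 + k4).
s=1.000000, y=-1.040000:
  k1 = f(1.000000, -1.040000) = 2.890271
  k2 = f(1.060000, -0.866584) = 2.579525
  k3 = f(1.060000, -0.885228) = 2.616256
  k4 = f(1.120000, -0.726049) = 2.330418
  y ← -1.040000 + (0.12/6)·(k1 + 2k2 + 2k3 + k4) = -0.727755
s=1.120000, y=-0.727755:
  k1 = f(1.120000, -0.727755) = 2.333778
  k2 = f(1.180000, -0.587728) = 2.082431
  k3 = f(1.180000, -0.602809) = 2.112140
  k4 = f(1.240000, -0.474298) = 1.880151
  y ← -0.727755 + (0.12/6)·(k1 + 2k2 + 2k3 + k4) = -0.475694
y(1.24) ≈ -0.4757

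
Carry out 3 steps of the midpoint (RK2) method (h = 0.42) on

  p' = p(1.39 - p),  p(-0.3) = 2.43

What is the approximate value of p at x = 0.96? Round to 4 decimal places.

1.5983

Midpoint: k1 = f(x_n, p_n); k2 = f(x_n + h/2, p_n + (h/2)·k1); p_{n+1} = p_n + h·k2.
x=-0.300000, p=2.430000:
  k1 = f(-0.300000, 2.430000) = -2.527200
  k2 = f(-0.090000, 1.899288) = -0.967285
  p ← 2.430000 + 0.42·(-0.967285) = 2.023740
x=0.120000, p=2.023740:
  k1 = f(0.120000, 2.023740) = -1.282526
  k2 = f(0.330000, 1.754410) = -0.639324
  p ← 2.023740 + 0.42·(-0.639324) = 1.755224
x=0.540000, p=1.755224:
  k1 = f(0.540000, 1.755224) = -0.641050
  k2 = f(0.750000, 1.620604) = -0.373717
  p ← 1.755224 + 0.42·(-0.373717) = 1.598263
p(0.96) ≈ 1.5983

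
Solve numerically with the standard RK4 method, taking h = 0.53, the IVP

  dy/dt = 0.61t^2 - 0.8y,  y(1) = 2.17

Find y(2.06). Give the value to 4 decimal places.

2.0911

RK4: k1 = f(t_n, y_n); k2 = f(t_n + h/2, y_n + (h/2)·k1); k3 = f(t_n + h/2, y_n + (h/2)·k2); k4 = f(t_n + h, y_n + h·k3); y_{n+1} = y_n + (h/6)·(k1 + 2k2 + 2k3 + k4).
t=1.000000, y=2.170000:
  k1 = f(1.000000, 2.170000) = -1.126000
  k2 = f(1.265000, 1.871610) = -0.521151
  k3 = f(1.265000, 2.031895) = -0.649379
  k4 = f(1.530000, 1.825829) = -0.032714
  y ← 2.170000 + (0.53/6)·(k1 + 2k2 + 2k3 + k4) = 1.860853
t=1.530000, y=1.860853:
  k1 = f(1.530000, 1.860853) = -0.060734
  k2 = f(1.795000, 1.844759) = 0.489628
  k3 = f(1.795000, 1.990605) = 0.372951
  k4 = f(2.060000, 2.058518) = 0.941782
  y ← 1.860853 + (0.53/6)·(k1 + 2k2 + 2k3 + k4) = 2.091068
y(2.06) ≈ 2.0911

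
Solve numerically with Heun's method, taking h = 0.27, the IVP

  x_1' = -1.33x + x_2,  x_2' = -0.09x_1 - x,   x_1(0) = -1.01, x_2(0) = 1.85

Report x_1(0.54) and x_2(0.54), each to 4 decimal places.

Heun on (x_1,x_2): k1 = f(x_n, state_n); k2 = f(x_n + h, state_n + h·k1); state_{n+1} = state_n + (h/2)·(k1 + k2).
0.000000: (-1.010000, 1.850000)
  k1 = (1.850000, 0.090900)
  predictor → (-0.510500, 1.874543)
  k2 = (1.515443, -0.224055)
  → (-0.555665, 1.832024)
0.270000: (-0.555665, 1.832024)
  k1 = (1.472924, -0.219990)
  predictor → (-0.157976, 1.772627)
  k2 = (1.054427, -0.525782)
  → (-0.214473, 1.731345)
(x_1(0.54), x_2(0.54)) ≈ (-0.2145, 1.7313)

-0.2145, 1.7313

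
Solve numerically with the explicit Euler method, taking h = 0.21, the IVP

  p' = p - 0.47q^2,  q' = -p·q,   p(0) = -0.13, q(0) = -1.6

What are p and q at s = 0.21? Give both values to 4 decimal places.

Euler on (p,q): p_{n+1} = p_n + h·p', q_{n+1} = q_n + h·q'.
0.000000: (-0.130000, -1.600000); f=(-1.333200, -0.208000) → (-0.409972, -1.643680)
(p(0.21), q(0.21)) ≈ (-0.4100, -1.6437)

-0.4100, -1.6437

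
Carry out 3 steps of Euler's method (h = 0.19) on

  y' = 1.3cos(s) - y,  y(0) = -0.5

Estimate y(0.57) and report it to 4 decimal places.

Euler: y_{n+1} = y_n + h·f(s_n, y_n).
s=0.000000, y=-0.500000: f=1.800000 → y ← -0.500000 + 0.19·1.800000 = -0.158000
s=0.190000, y=-0.158000: f=1.434606 → y ← -0.158000 + 0.19·1.434606 = 0.114575
s=0.380000, y=0.114575: f=1.092689 → y ← 0.114575 + 0.19·1.092689 = 0.322186
y(0.57) ≈ 0.3222

0.3222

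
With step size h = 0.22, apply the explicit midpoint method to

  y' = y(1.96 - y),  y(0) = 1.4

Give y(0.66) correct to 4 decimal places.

Midpoint: k1 = f(t_n, y_n); k2 = f(t_n + h/2, y_n + (h/2)·k1); y_{n+1} = y_n + h·k2.
t=0.000000, y=1.400000:
  k1 = f(0.000000, 1.400000) = 0.784000
  k2 = f(0.110000, 1.486240) = 0.704121
  y ← 1.400000 + 0.22·0.704121 = 1.554907
t=0.220000, y=1.554907:
  k1 = f(0.220000, 1.554907) = 0.629882
  k2 = f(0.330000, 1.624194) = 0.545414
  y ← 1.554907 + 0.22·0.545414 = 1.674898
t=0.440000, y=1.674898:
  k1 = f(0.440000, 1.674898) = 0.477517
  k2 = f(0.550000, 1.727425) = 0.401756
  y ← 1.674898 + 0.22·0.401756 = 1.763284
y(0.66) ≈ 1.7633

1.7633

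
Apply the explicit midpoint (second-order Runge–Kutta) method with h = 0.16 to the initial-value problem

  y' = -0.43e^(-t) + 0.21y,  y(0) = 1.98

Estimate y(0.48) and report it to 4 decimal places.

2.0168

Midpoint: k1 = f(t_n, y_n); k2 = f(t_n + h/2, y_n + (h/2)·k1); y_{n+1} = y_n + h·k2.
t=0.000000, y=1.980000:
  k1 = f(0.000000, 1.980000) = -0.014200
  k2 = f(0.080000, 1.978864) = 0.018621
  y ← 1.980000 + 0.16·0.018621 = 1.982979
t=0.160000, y=1.982979:
  k1 = f(0.160000, 1.982979) = 0.050004
  k2 = f(0.240000, 1.986980) = 0.079016
  y ← 1.982979 + 0.16·0.079016 = 1.995622
t=0.320000, y=1.995622:
  k1 = f(0.320000, 1.995622) = 0.106837
  k2 = f(0.400000, 2.004169) = 0.132638
  y ← 1.995622 + 0.16·0.132638 = 2.016844
y(0.48) ≈ 2.0168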